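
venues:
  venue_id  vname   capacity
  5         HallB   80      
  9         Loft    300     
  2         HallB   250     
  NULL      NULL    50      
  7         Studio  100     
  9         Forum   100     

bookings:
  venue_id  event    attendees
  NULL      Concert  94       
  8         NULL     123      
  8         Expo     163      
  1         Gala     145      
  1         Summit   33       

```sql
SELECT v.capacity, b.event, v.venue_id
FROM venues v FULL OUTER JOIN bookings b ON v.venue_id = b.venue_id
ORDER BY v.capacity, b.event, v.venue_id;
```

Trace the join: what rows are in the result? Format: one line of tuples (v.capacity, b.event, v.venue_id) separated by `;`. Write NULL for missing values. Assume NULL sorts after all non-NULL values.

FULL OUTER JOIN keeps every row from both sides; unmatched rows get NULL for the other side's columns.
Matching on v.venue_id = b.venue_id. A NULL in a compared column never satisfies the condition.
- v row (venue_id=5): no match → kept, b columns NULL.
- v row (venue_id=9): no match → kept, b columns NULL.
- v row (venue_id=2): no match → kept, b columns NULL.
- v row (venue_id=NULL): no match → kept, b columns NULL.
- v row (venue_id=7): no match → kept, b columns NULL.
- v row (venue_id=9): no match → kept, b columns NULL.
- plus 5 unmatched b row(s), each kept with NULL v columns.

(50, NULL, NULL); (80, NULL, 5); (100, NULL, 7); (100, NULL, 9); (250, NULL, 2); (300, NULL, 9); (NULL, Concert, NULL); (NULL, Expo, NULL); (NULL, Gala, NULL); (NULL, Summit, NULL); (NULL, NULL, NULL)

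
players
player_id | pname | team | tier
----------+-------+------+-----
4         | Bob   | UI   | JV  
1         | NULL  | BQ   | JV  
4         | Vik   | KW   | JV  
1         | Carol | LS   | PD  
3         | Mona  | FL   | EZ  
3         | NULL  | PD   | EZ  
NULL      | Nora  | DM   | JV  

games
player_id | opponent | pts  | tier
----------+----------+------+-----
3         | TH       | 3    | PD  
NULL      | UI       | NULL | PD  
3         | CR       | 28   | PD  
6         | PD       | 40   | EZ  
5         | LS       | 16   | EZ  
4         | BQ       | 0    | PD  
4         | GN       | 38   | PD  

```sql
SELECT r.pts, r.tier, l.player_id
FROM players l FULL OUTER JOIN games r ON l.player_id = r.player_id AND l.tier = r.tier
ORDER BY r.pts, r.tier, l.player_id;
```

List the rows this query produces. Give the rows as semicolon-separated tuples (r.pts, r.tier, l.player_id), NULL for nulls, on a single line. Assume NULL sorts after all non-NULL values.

(0, PD, NULL); (3, PD, NULL); (16, EZ, NULL); (28, PD, NULL); (38, PD, NULL); (40, EZ, NULL); (NULL, PD, NULL); (NULL, NULL, 1); (NULL, NULL, 1); (NULL, NULL, 3); (NULL, NULL, 3); (NULL, NULL, 4); (NULL, NULL, 4); (NULL, NULL, NULL)

FULL OUTER JOIN keeps every row from both sides; unmatched rows get NULL for the other side's columns.
Matching on l.player_id = r.player_id AND l.tier = r.tier. A NULL in a compared column never satisfies the condition.
Matched pairs: 0; unmatched l rows kept: 7; unmatched r rows kept: 7.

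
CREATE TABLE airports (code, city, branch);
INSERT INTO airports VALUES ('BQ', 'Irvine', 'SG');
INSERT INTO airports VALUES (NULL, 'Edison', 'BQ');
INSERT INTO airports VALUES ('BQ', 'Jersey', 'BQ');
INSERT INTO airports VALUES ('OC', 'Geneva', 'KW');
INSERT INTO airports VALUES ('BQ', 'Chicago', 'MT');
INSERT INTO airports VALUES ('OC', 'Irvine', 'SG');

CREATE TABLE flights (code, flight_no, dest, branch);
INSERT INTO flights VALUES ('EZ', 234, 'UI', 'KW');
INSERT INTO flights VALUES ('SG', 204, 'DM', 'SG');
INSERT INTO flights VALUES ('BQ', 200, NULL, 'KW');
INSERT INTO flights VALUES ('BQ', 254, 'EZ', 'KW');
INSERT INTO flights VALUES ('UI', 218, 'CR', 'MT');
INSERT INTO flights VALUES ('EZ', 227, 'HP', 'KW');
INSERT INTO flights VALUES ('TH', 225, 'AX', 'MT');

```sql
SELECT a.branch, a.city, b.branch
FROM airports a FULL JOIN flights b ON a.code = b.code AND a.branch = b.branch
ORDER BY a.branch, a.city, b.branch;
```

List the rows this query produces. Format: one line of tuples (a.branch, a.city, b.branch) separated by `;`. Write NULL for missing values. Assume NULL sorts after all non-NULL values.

(BQ, Edison, NULL); (BQ, Jersey, NULL); (KW, Geneva, NULL); (MT, Chicago, NULL); (SG, Irvine, NULL); (SG, Irvine, NULL); (NULL, NULL, KW); (NULL, NULL, KW); (NULL, NULL, KW); (NULL, NULL, KW); (NULL, NULL, MT); (NULL, NULL, MT); (NULL, NULL, SG)

FULL OUTER JOIN keeps every row from both sides; unmatched rows get NULL for the other side's columns.
Matching on a.code = b.code AND a.branch = b.branch. A NULL in a compared column never satisfies the condition.
- code=BQ, branch=SG: no b row matches, row kept with b columns NULL.
- code=NULL, branch=BQ: no b row matches, row kept with b columns NULL.
- code=BQ, branch=BQ: no b row matches, row kept with b columns NULL.
- code=OC, branch=KW: no b row matches, row kept with b columns NULL.
- code=BQ, branch=MT: no b row matches, row kept with b columns NULL.
- code=OC, branch=SG: no b row matches, row kept with b columns NULL.
- plus 7 unmatched b row(s), each kept with NULL a columns.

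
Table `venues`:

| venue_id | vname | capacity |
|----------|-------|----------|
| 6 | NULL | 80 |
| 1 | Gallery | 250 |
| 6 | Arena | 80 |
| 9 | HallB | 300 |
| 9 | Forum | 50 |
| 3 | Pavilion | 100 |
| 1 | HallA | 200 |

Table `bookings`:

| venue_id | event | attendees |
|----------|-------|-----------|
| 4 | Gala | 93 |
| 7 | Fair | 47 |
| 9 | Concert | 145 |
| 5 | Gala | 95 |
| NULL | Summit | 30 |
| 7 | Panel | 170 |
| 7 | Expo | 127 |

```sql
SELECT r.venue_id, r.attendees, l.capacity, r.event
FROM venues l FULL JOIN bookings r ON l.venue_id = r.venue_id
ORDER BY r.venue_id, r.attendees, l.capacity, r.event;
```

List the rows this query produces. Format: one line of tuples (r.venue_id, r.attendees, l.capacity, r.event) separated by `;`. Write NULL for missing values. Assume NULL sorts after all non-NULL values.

(4, 93, NULL, Gala); (5, 95, NULL, Gala); (7, 47, NULL, Fair); (7, 127, NULL, Expo); (7, 170, NULL, Panel); (9, 145, 50, Concert); (9, 145, 300, Concert); (NULL, 30, NULL, Summit); (NULL, NULL, 80, NULL); (NULL, NULL, 80, NULL); (NULL, NULL, 100, NULL); (NULL, NULL, 200, NULL); (NULL, NULL, 250, NULL)

FULL OUTER JOIN keeps every row from both sides; unmatched rows get NULL for the other side's columns.
Matching on l.venue_id = r.venue_id. A NULL in a compared column never satisfies the condition.
Matched pairs: 2; unmatched l rows kept: 5; unmatched r rows kept: 6.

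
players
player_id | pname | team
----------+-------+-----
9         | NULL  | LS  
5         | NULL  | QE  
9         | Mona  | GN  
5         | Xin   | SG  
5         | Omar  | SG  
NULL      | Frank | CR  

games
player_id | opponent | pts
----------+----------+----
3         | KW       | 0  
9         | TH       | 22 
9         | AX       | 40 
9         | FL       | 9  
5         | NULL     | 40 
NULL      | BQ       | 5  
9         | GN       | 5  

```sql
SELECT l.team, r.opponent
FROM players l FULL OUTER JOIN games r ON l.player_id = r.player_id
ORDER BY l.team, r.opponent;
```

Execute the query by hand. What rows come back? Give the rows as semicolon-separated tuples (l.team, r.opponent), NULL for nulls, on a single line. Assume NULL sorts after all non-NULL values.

(CR, NULL); (GN, AX); (GN, FL); (GN, GN); (GN, TH); (LS, AX); (LS, FL); (LS, GN); (LS, TH); (QE, NULL); (SG, NULL); (SG, NULL); (NULL, BQ); (NULL, KW)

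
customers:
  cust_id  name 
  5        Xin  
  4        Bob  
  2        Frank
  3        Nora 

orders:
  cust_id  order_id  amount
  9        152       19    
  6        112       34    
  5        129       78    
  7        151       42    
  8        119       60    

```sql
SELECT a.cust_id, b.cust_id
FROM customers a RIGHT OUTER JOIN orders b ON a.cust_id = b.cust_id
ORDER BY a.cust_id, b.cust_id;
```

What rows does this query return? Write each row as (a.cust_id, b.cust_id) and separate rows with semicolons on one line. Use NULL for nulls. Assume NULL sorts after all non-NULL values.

RIGHT JOIN keeps every row from `orders`; unmatched rows get NULL for `customers`'s columns.
Matching on a.cust_id = b.cust_id.
Matched pairs: 1; unmatched b rows kept: 4.

(5, 5); (NULL, 6); (NULL, 7); (NULL, 8); (NULL, 9)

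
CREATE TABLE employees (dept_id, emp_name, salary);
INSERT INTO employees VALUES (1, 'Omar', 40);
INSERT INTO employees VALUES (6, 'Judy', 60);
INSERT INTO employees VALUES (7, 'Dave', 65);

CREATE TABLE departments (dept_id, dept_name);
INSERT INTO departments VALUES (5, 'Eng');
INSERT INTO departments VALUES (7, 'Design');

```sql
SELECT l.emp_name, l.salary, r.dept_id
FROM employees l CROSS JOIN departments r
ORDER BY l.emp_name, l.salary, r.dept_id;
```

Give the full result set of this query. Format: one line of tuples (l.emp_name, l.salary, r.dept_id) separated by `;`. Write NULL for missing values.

CROSS JOIN pairs every row of `employees` with every row of `departments`: 3 × 2 = 6 rows.
After projecting and ordering:
l.emp_name | l.salary | r.dept_id
Dave | 65 | 5
Dave | 65 | 7
Judy | 60 | 5
Judy | 60 | 7
Omar | 40 | 5
Omar | 40 | 7

(Dave, 65, 5); (Dave, 65, 7); (Judy, 60, 5); (Judy, 60, 7); (Omar, 40, 5); (Omar, 40, 7)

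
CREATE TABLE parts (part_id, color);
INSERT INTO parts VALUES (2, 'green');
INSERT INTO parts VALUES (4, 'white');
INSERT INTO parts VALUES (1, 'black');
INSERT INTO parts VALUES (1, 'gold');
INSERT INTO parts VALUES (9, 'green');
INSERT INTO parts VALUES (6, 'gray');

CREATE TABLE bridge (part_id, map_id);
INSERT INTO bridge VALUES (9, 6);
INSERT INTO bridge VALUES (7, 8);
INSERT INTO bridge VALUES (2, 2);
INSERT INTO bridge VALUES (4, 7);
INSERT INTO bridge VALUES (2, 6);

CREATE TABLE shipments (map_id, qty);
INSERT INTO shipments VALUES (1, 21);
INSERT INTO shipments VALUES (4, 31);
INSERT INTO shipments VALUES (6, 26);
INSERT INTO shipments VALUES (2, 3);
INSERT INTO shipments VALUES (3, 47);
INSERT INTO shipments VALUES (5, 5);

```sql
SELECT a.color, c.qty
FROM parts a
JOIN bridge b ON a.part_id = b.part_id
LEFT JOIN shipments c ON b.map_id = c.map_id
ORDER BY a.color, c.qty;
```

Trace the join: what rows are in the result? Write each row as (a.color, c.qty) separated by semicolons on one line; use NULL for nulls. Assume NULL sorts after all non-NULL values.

(green, 3); (green, 26); (green, 26); (white, NULL)

Evaluate left to right. First `parts a INNER JOIN bridge b` on part_id: 4 row(s).
Then LEFT JOIN `shipments c` on map_id: each of those 4 rows is kept; rows whose b.map_id has no match in c get NULL for c's columns.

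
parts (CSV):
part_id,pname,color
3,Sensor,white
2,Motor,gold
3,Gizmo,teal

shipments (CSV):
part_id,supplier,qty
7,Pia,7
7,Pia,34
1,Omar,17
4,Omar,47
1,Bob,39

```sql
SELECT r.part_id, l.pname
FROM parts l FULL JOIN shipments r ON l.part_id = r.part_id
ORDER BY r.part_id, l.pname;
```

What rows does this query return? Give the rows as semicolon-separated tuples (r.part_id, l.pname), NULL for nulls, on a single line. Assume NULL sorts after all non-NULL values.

FULL OUTER JOIN keeps every row from both sides; unmatched rows get NULL for the other side's columns.
Matching on l.part_id = r.part_id.
Matched pairs: 0; unmatched l rows kept: 3; unmatched r rows kept: 5.

(1, NULL); (1, NULL); (4, NULL); (7, NULL); (7, NULL); (NULL, Gizmo); (NULL, Motor); (NULL, Sensor)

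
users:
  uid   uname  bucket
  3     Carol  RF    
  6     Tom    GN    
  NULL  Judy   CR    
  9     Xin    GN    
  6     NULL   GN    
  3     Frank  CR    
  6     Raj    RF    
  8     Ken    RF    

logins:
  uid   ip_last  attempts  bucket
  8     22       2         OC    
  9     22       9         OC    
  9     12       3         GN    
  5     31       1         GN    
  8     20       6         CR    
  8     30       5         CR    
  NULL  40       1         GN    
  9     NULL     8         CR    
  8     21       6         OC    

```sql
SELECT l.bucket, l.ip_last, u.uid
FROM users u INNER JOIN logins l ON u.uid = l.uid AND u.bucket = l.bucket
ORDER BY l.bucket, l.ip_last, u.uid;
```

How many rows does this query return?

1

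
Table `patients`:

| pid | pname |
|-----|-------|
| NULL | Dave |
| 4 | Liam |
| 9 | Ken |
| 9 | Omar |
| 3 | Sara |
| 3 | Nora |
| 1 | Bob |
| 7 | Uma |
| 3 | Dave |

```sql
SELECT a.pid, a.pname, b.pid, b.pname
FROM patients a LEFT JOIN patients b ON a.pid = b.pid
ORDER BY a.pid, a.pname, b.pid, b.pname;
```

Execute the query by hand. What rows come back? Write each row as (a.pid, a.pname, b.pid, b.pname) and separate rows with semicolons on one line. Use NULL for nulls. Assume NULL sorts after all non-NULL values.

LEFT JOIN keeps every row from `patients a`; unmatched rows get NULL for `patients b`'s columns.
Matching on a.pid = b.pid. A NULL in a compared column never satisfies the condition.
- pid=NULL: no b row matches, row kept with b columns NULL.
- pid=4: 1 matching b row(s), so 1 row(s) emitted.
- pid=9: 2 matching b row(s), so 2 row(s) emitted.
- pid=9: 2 matching b row(s), so 2 row(s) emitted.
- pid=3: 3 matching b row(s), so 3 row(s) emitted.
- pid=3: 3 matching b row(s), so 3 row(s) emitted.
- pid=1: 1 matching b row(s), so 1 row(s) emitted.
- pid=7: 1 matching b row(s), so 1 row(s) emitted.
- pid=3: 3 matching b row(s), so 3 row(s) emitted.

(1, Bob, 1, Bob); (3, Dave, 3, Dave); (3, Dave, 3, Nora); (3, Dave, 3, Sara); (3, Nora, 3, Dave); (3, Nora, 3, Nora); (3, Nora, 3, Sara); (3, Sara, 3, Dave); (3, Sara, 3, Nora); (3, Sara, 3, Sara); (4, Liam, 4, Liam); (7, Uma, 7, Uma); (9, Ken, 9, Ken); (9, Ken, 9, Omar); (9, Omar, 9, Ken); (9, Omar, 9, Omar); (NULL, Dave, NULL, NULL)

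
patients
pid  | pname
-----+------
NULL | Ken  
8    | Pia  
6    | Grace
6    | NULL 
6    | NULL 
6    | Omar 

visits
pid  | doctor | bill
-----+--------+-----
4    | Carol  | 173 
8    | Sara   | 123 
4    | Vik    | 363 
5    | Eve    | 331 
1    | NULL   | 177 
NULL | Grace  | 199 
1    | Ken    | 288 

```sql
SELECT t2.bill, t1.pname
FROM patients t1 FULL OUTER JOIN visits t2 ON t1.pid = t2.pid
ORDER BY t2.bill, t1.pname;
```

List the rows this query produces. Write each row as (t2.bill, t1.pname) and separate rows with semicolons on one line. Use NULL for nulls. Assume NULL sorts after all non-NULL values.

(123, Pia); (173, NULL); (177, NULL); (199, NULL); (288, NULL); (331, NULL); (363, NULL); (NULL, Grace); (NULL, Ken); (NULL, Omar); (NULL, NULL); (NULL, NULL)

FULL OUTER JOIN keeps every row from both sides; unmatched rows get NULL for the other side's columns.
Matching on t1.pid = t2.pid. A NULL in a compared column never satisfies the condition.
- t1 (pid=NULL) has no partner → padded with NULL.
- t1 (pid=8) pairs with 1 row(s) of t2.
- t1 (pid=6) has no partner → padded with NULL.
- t1 (pid=6) has no partner → padded with NULL.
- t1 (pid=6) has no partner → padded with NULL.
- t1 (pid=6) has no partner → padded with NULL.
- plus 6 unmatched t2 row(s), each kept with NULL t1 columns.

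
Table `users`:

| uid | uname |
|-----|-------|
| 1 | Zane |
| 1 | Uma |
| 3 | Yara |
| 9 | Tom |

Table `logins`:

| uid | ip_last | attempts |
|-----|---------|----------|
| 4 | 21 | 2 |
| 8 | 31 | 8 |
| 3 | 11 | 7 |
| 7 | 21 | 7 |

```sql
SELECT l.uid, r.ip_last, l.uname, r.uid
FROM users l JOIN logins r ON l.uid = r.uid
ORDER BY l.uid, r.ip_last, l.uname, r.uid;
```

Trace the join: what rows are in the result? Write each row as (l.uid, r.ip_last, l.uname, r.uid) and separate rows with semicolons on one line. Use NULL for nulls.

(3, 11, Yara, 3)

INNER JOIN keeps only pairs where the ON condition holds.
Matching on l.uid = r.uid.
- l row (uid=1): no match → dropped.
- l row (uid=1): no match → dropped.
- l row (uid=3): matches 1 r row(s) → 1 output row(s).
- l row (uid=9): no match → dropped.
After projecting and ordering:
l.uid | r.ip_last | l.uname | r.uid
3 | 11 | Yara | 3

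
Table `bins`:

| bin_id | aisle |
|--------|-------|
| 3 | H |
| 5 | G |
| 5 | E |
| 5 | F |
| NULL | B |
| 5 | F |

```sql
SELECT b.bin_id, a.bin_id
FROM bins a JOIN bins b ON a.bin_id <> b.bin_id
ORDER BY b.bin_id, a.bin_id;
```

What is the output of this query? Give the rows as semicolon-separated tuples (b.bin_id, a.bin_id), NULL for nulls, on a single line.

INNER JOIN keeps only pairs where the ON condition holds.
Matching on a.bin_id <> b.bin_id. A NULL in a compared column never satisfies the condition.
Matched pairs: 8.

(3, 5); (3, 5); (3, 5); (3, 5); (5, 3); (5, 3); (5, 3); (5, 3)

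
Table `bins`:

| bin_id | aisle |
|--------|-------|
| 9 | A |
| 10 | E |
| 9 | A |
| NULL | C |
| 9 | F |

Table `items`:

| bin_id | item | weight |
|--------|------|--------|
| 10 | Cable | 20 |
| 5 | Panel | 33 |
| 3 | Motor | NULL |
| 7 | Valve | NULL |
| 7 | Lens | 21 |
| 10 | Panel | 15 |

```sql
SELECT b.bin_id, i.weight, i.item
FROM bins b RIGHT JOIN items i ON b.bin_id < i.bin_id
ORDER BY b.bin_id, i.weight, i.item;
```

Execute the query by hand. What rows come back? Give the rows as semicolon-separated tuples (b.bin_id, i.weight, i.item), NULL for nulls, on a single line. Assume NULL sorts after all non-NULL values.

(9, 15, Panel); (9, 15, Panel); (9, 15, Panel); (9, 20, Cable); (9, 20, Cable); (9, 20, Cable); (NULL, 21, Lens); (NULL, 33, Panel); (NULL, NULL, Motor); (NULL, NULL, Valve)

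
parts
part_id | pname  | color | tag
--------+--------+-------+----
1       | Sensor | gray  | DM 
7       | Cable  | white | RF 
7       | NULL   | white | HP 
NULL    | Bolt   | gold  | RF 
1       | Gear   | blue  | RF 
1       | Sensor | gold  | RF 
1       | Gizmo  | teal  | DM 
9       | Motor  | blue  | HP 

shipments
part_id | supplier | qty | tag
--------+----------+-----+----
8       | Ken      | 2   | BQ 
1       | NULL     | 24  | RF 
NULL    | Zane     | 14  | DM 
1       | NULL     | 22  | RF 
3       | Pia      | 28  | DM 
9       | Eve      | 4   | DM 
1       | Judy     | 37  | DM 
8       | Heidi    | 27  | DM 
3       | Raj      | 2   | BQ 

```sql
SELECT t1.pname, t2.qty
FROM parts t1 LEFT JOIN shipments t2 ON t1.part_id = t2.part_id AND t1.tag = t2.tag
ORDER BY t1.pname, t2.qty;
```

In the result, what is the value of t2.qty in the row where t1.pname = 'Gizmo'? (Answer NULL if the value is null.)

LEFT JOIN keeps every row from `parts`; unmatched rows get NULL for `shipments`'s columns.
Matching on t1.part_id = t2.part_id AND t1.tag = t2.tag. A NULL in a compared column never satisfies the condition.
- t1[0] part_id=1, tag=DM → 1 match(es) in t2 → 1 row(s).
- t1[1] part_id=7, tag=RF → no match; kept with NULLs on the t2 side.
- t1[2] part_id=7, tag=HP → no match; kept with NULLs on the t2 side.
- t1[3] part_id=NULL, tag=RF → no match; kept with NULLs on the t2 side.
- t1[4] part_id=1, tag=RF → 2 match(es) in t2 → 2 row(s).
- t1[5] part_id=1, tag=RF → 2 match(es) in t2 → 2 row(s).
- t1[6] part_id=1, tag=DM → 1 match(es) in t2 → 1 row(s).
- t1[7] part_id=9, tag=HP → no match; kept with NULLs on the t2 side.

37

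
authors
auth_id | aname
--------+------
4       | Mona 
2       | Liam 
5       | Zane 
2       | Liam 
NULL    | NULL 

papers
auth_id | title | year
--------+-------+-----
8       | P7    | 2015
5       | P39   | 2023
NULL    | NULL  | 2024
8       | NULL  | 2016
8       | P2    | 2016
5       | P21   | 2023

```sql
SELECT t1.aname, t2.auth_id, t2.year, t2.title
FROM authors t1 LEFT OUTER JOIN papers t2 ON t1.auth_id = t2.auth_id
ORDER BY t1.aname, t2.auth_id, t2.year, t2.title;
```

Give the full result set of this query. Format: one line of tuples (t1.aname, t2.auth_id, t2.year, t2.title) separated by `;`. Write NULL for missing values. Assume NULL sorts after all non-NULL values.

(Liam, NULL, NULL, NULL); (Liam, NULL, NULL, NULL); (Mona, NULL, NULL, NULL); (Zane, 5, 2023, P21); (Zane, 5, 2023, P39); (NULL, NULL, NULL, NULL)

LEFT JOIN keeps every row from `authors`; unmatched rows get NULL for `papers`'s columns.
Matching on t1.auth_id = t2.auth_id. A NULL in a compared column never satisfies the condition.
- t1[0] auth_id=4 → no match; kept with NULLs on the t2 side.
- t1[1] auth_id=2 → no match; kept with NULLs on the t2 side.
- t1[2] auth_id=5 → 2 match(es) in t2 → 2 row(s).
- t1[3] auth_id=2 → no match; kept with NULLs on the t2 side.
- t1[4] auth_id=NULL → no match; kept with NULLs on the t2 side.
After projecting and ordering:
t1.aname | t2.auth_id | t2.year | t2.title
Liam | NULL | NULL | NULL
Liam | NULL | NULL | NULL
Mona | NULL | NULL | NULL
Zane | 5 | 2023 | P21
Zane | 5 | 2023 | P39
NULL | NULL | NULL | NULL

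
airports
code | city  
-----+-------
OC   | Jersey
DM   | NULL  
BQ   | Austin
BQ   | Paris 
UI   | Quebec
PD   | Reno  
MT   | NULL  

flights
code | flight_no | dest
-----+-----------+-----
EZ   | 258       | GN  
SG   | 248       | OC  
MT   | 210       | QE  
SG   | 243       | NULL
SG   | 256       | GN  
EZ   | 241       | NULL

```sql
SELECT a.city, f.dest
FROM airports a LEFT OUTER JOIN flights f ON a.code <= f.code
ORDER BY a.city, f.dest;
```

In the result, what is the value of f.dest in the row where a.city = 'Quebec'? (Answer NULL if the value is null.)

LEFT JOIN keeps every row from `airports`; unmatched rows get NULL for `flights`'s columns.
Matching on a.code <= f.code.
Matched pairs: 28; unmatched a rows kept: 1.

NULL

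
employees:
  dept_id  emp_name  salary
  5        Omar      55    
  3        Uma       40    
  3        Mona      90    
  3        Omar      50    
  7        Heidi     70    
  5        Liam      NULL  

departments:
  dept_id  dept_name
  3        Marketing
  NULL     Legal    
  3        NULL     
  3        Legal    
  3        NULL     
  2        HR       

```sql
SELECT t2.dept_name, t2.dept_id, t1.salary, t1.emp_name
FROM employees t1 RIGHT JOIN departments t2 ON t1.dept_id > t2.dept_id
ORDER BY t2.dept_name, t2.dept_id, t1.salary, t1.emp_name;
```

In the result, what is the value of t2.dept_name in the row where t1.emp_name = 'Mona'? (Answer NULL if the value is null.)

HR

RIGHT JOIN keeps every row from `departments`; unmatched rows get NULL for `employees`'s columns.
Matching on t1.dept_id > t2.dept_id. A NULL in a compared column never satisfies the condition.
- dept_id=5: 5 matching t2 row(s), so 5 row(s) emitted.
- dept_id=3: 1 matching t2 row(s), so 1 row(s) emitted.
- dept_id=3: 1 matching t2 row(s), so 1 row(s) emitted.
- dept_id=3: 1 matching t2 row(s), so 1 row(s) emitted.
- dept_id=7: 5 matching t2 row(s), so 5 row(s) emitted.
- dept_id=5: 5 matching t2 row(s), so 5 row(s) emitted.
- plus 1 unmatched t2 row(s), each kept with NULL t1 columns.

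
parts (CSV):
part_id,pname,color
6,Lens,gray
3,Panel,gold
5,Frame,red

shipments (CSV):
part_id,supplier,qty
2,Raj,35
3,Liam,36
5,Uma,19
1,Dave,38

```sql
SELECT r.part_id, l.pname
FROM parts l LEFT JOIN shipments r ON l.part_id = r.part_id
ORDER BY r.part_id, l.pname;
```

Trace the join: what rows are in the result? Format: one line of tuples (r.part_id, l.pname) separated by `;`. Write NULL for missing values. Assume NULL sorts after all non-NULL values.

LEFT JOIN keeps every row from `parts`; unmatched rows get NULL for `shipments`'s columns.
Matching on l.part_id = r.part_id.
Matched pairs: 2; unmatched l rows kept: 1.

(3, Panel); (5, Frame); (NULL, Lens)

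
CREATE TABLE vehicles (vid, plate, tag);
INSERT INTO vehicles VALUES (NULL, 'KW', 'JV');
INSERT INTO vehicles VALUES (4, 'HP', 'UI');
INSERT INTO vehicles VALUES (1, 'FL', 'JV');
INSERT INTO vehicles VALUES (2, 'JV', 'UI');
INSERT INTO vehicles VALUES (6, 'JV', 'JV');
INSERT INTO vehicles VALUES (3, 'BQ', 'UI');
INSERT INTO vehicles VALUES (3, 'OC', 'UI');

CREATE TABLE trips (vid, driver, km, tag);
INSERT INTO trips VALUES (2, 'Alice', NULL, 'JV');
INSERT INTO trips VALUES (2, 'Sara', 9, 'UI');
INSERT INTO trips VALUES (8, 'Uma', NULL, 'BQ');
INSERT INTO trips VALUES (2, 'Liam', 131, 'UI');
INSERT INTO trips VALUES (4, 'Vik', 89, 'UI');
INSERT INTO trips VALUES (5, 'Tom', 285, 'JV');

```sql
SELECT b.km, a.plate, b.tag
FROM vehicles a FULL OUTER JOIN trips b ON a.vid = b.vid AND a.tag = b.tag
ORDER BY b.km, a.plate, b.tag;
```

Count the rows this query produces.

FULL OUTER JOIN keeps every row from both sides; unmatched rows get NULL for the other side's columns.
Matching on a.vid = b.vid AND a.tag = b.tag. A NULL in a compared column never satisfies the condition.
- a[0] vid=NULL, tag=JV → no match; kept with NULLs on the b side.
- a[1] vid=4, tag=UI → 1 match(es) in b → 1 row(s).
- a[2] vid=1, tag=JV → no match; kept with NULLs on the b side.
- a[3] vid=2, tag=UI → 2 match(es) in b → 2 row(s).
- a[4] vid=6, tag=JV → no match; kept with NULLs on the b side.
- a[5] vid=3, tag=UI → no match; kept with NULLs on the b side.
- a[6] vid=3, tag=UI → no match; kept with NULLs on the b side.
- plus 3 unmatched b row(s), each kept with NULL a columns.
Total: 3 matched + 8 padded = 11 rows.

11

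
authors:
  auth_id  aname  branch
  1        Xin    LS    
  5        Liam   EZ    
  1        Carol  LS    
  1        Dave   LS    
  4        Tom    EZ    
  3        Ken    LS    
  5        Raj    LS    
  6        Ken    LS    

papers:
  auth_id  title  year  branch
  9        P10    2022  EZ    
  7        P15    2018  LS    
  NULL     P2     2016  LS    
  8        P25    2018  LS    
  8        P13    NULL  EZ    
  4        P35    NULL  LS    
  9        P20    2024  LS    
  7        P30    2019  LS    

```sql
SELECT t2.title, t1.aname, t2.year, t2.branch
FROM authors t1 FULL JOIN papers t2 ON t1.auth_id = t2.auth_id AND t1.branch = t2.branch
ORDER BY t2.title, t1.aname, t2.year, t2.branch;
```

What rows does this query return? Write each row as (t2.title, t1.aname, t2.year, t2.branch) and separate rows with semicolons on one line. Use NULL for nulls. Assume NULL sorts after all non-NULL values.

(P10, NULL, 2022, EZ); (P13, NULL, NULL, EZ); (P15, NULL, 2018, LS); (P2, NULL, 2016, LS); (P20, NULL, 2024, LS); (P25, NULL, 2018, LS); (P30, NULL, 2019, LS); (P35, NULL, NULL, LS); (NULL, Carol, NULL, NULL); (NULL, Dave, NULL, NULL); (NULL, Ken, NULL, NULL); (NULL, Ken, NULL, NULL); (NULL, Liam, NULL, NULL); (NULL, Raj, NULL, NULL); (NULL, Tom, NULL, NULL); (NULL, Xin, NULL, NULL)

FULL OUTER JOIN keeps every row from both sides; unmatched rows get NULL for the other side's columns.
Matching on t1.auth_id = t2.auth_id AND t1.branch = t2.branch. A NULL in a compared column never satisfies the condition.
Matched pairs: 0; unmatched t1 rows kept: 8; unmatched t2 rows kept: 8.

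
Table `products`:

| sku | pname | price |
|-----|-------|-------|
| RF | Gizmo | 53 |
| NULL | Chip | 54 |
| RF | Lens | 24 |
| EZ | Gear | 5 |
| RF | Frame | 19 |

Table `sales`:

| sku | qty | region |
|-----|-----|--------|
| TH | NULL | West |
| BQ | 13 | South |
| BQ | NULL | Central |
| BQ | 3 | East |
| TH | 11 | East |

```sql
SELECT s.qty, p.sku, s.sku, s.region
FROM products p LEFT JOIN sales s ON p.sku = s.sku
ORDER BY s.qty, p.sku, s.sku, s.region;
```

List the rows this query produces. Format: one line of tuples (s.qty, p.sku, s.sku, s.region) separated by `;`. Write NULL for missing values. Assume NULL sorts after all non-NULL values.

(NULL, EZ, NULL, NULL); (NULL, RF, NULL, NULL); (NULL, RF, NULL, NULL); (NULL, RF, NULL, NULL); (NULL, NULL, NULL, NULL)

LEFT JOIN keeps every row from `products`; unmatched rows get NULL for `sales`'s columns.
Matching on p.sku = s.sku. A NULL in a compared column never satisfies the condition.
Matched pairs: 0; unmatched p rows kept: 5.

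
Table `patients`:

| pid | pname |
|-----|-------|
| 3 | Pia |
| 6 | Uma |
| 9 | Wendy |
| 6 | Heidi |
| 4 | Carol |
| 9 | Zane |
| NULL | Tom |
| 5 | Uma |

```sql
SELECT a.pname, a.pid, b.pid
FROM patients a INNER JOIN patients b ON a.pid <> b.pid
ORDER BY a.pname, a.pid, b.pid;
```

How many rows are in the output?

INNER JOIN keeps only pairs where the ON condition holds.
Matching on a.pid <> b.pid. A NULL in a compared column never satisfies the condition.
Matched pairs: 38.
Total: 38 rows.

38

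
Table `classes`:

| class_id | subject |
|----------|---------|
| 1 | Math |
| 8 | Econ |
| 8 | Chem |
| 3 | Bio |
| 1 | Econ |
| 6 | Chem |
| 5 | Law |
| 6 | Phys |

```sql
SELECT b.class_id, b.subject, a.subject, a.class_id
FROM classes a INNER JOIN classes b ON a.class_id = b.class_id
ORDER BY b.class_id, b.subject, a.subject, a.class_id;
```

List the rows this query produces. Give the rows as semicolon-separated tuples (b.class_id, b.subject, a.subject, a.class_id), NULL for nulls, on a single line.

INNER JOIN keeps only pairs where the ON condition holds.
Matching on a.class_id = b.class_id.
- a[0] class_id=1 → 2 match(es) in b → 2 row(s).
- a[1] class_id=8 → 2 match(es) in b → 2 row(s).
- a[2] class_id=8 → 2 match(es) in b → 2 row(s).
- a[3] class_id=3 → 1 match(es) in b → 1 row(s).
- a[4] class_id=1 → 2 match(es) in b → 2 row(s).
- a[5] class_id=6 → 2 match(es) in b → 2 row(s).
- a[6] class_id=5 → 1 match(es) in b → 1 row(s).
- a[7] class_id=6 → 2 match(es) in b → 2 row(s).

(1, Econ, Econ, 1); (1, Econ, Math, 1); (1, Math, Econ, 1); (1, Math, Math, 1); (3, Bio, Bio, 3); (5, Law, Law, 5); (6, Chem, Chem, 6); (6, Chem, Phys, 6); (6, Phys, Chem, 6); (6, Phys, Phys, 6); (8, Chem, Chem, 8); (8, Chem, Econ, 8); (8, Econ, Chem, 8); (8, Econ, Econ, 8)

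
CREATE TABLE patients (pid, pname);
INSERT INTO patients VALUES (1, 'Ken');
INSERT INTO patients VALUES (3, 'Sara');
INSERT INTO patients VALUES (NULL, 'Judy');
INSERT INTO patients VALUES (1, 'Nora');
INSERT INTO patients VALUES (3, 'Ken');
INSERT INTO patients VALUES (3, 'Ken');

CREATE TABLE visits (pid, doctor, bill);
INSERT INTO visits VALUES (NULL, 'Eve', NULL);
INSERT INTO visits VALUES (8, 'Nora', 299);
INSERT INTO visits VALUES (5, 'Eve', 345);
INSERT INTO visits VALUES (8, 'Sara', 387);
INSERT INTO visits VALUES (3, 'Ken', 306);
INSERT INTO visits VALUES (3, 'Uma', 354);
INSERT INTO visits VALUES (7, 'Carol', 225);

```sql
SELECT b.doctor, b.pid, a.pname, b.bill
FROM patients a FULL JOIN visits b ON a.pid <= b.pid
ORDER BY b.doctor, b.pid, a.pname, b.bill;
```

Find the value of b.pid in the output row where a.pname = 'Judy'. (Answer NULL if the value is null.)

FULL OUTER JOIN keeps every row from both sides; unmatched rows get NULL for the other side's columns.
Matching on a.pid <= b.pid. A NULL in a compared column never satisfies the condition.
Matched pairs: 30; unmatched a rows kept: 1; unmatched b rows kept: 1.

NULL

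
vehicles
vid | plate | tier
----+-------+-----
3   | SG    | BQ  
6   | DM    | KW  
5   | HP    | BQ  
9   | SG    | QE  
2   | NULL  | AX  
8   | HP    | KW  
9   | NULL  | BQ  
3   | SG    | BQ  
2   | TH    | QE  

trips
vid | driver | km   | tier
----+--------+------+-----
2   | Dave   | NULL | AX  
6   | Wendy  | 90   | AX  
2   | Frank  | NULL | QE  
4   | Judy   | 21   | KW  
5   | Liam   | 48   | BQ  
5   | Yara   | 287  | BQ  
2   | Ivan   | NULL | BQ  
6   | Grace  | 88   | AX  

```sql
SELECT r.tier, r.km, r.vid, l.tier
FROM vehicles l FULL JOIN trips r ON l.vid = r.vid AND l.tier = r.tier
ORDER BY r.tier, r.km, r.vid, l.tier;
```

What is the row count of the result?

FULL OUTER JOIN keeps every row from both sides; unmatched rows get NULL for the other side's columns.
Matching on l.vid = r.vid AND l.tier = r.tier.
Matched pairs: 4; unmatched l rows kept: 6; unmatched r rows kept: 4.
Total: 4 matched + 10 padded = 14 rows.

14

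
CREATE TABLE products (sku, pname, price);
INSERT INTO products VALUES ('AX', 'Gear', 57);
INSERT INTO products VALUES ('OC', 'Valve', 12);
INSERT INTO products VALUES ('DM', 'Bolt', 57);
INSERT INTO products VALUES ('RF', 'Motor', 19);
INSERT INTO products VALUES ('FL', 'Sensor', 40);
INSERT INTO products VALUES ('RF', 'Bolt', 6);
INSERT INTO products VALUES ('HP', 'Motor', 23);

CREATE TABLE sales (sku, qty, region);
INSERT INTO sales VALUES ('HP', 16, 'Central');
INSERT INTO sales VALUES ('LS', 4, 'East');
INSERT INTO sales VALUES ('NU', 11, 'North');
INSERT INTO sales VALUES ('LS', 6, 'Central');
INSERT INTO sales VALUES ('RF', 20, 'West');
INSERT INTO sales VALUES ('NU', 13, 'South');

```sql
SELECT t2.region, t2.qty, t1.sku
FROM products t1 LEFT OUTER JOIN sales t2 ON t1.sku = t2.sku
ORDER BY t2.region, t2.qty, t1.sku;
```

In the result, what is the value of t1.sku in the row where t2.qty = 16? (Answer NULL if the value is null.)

HP

LEFT JOIN keeps every row from `products`; unmatched rows get NULL for `sales`'s columns.
Matching on t1.sku = t2.sku.
- t1[0] sku=AX → no match; kept with NULLs on the t2 side.
- t1[1] sku=OC → no match; kept with NULLs on the t2 side.
- t1[2] sku=DM → no match; kept with NULLs on the t2 side.
- t1[3] sku=RF → 1 match(es) in t2 → 1 row(s).
- t1[4] sku=FL → no match; kept with NULLs on the t2 side.
- t1[5] sku=RF → 1 match(es) in t2 → 1 row(s).
- t1[6] sku=HP → 1 match(es) in t2 → 1 row(s).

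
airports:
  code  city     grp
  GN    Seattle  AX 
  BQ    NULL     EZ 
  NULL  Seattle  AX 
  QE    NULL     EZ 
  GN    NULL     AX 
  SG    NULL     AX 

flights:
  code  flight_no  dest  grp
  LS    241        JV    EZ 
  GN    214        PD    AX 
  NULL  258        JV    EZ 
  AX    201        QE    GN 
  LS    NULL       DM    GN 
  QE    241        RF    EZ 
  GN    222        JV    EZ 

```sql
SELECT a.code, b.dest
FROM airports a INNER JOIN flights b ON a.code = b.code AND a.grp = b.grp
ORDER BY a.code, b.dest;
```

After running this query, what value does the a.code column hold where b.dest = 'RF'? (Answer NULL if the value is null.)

QE

INNER JOIN keeps only pairs where the ON condition holds.
Matching on a.code = b.code AND a.grp = b.grp. A NULL in a compared column never satisfies the condition.
- code=GN, grp=AX: 1 matching b row(s), so 1 row(s) emitted.
- code=BQ, grp=EZ: no matching b row, dropped.
- code=NULL, grp=AX: no matching b row, dropped.
- code=QE, grp=EZ: 1 matching b row(s), so 1 row(s) emitted.
- code=GN, grp=AX: 1 matching b row(s), so 1 row(s) emitted.
- code=SG, grp=AX: no matching b row, dropped.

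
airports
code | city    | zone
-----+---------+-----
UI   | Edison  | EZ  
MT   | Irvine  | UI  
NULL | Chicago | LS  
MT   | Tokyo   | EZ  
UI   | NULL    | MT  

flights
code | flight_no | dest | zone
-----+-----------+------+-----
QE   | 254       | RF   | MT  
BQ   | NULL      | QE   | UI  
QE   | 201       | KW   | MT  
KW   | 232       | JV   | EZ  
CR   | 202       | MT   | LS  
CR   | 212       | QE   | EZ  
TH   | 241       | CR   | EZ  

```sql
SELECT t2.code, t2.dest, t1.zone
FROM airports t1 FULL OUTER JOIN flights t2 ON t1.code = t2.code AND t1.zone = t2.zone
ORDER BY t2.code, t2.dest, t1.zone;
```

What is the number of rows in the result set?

FULL OUTER JOIN keeps every row from both sides; unmatched rows get NULL for the other side's columns.
Matching on t1.code = t2.code AND t1.zone = t2.zone. A NULL in a compared column never satisfies the condition.
Matched pairs: 0; unmatched t1 rows kept: 5; unmatched t2 rows kept: 7.
Total: 0 matched + 12 padded = 12 rows.

12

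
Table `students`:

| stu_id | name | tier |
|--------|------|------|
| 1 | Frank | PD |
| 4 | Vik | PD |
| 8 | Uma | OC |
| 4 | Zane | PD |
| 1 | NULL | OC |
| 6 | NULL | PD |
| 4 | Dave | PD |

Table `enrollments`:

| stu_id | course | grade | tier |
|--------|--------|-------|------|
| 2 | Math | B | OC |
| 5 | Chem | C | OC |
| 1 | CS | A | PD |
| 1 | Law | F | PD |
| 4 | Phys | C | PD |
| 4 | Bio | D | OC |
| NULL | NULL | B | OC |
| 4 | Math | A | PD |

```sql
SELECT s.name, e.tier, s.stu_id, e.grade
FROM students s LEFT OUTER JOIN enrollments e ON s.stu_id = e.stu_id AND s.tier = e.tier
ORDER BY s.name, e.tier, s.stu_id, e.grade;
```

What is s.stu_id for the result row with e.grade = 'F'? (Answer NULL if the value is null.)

1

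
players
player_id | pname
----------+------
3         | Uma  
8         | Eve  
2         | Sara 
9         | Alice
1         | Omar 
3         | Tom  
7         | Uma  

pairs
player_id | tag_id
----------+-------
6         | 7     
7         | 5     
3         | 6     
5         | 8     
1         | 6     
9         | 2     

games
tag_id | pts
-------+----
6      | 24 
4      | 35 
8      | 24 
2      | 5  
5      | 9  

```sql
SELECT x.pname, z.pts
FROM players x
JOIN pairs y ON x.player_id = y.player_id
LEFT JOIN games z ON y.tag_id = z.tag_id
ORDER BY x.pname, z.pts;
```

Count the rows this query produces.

5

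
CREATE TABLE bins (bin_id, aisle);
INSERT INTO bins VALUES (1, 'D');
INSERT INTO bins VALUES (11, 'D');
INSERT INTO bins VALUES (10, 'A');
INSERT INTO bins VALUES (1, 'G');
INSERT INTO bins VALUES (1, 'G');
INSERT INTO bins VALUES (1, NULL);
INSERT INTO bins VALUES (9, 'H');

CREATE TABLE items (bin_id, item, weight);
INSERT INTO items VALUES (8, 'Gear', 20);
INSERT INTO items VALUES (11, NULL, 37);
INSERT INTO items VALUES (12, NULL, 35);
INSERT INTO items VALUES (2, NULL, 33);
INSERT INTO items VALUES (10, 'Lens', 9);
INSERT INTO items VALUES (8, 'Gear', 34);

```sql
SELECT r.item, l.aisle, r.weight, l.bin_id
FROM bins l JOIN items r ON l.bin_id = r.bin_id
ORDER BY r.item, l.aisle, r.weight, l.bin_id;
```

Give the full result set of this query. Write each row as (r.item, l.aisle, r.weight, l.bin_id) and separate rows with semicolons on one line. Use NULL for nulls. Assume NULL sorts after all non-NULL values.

(Lens, A, 9, 10); (NULL, D, 37, 11)

INNER JOIN keeps only pairs where the ON condition holds.
Matching on l.bin_id = r.bin_id.
- bin_id=1: no matching r row, dropped.
- bin_id=11: 1 matching r row(s), so 1 row(s) emitted.
- bin_id=10: 1 matching r row(s), so 1 row(s) emitted.
- bin_id=1: no matching r row, dropped.
- bin_id=1: no matching r row, dropped.
- bin_id=1: no matching r row, dropped.
- bin_id=9: no matching r row, dropped.
After projecting and ordering:
r.item | l.aisle | r.weight | l.bin_id
Lens | A | 9 | 10
NULL | D | 37 | 11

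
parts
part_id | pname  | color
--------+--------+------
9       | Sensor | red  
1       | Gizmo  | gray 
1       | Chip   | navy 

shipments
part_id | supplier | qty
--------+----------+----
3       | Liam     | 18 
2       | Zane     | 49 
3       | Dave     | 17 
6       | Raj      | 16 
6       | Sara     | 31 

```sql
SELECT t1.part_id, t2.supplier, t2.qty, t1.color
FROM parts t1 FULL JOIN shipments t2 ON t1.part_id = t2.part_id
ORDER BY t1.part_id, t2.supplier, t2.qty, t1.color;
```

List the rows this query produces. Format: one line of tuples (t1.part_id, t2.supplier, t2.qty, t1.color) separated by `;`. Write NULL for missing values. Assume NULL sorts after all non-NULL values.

FULL OUTER JOIN keeps every row from both sides; unmatched rows get NULL for the other side's columns.
Matching on t1.part_id = t2.part_id.
Matched pairs: 0; unmatched t1 rows kept: 3; unmatched t2 rows kept: 5.

(1, NULL, NULL, gray); (1, NULL, NULL, navy); (9, NULL, NULL, red); (NULL, Dave, 17, NULL); (NULL, Liam, 18, NULL); (NULL, Raj, 16, NULL); (NULL, Sara, 31, NULL); (NULL, Zane, 49, NULL)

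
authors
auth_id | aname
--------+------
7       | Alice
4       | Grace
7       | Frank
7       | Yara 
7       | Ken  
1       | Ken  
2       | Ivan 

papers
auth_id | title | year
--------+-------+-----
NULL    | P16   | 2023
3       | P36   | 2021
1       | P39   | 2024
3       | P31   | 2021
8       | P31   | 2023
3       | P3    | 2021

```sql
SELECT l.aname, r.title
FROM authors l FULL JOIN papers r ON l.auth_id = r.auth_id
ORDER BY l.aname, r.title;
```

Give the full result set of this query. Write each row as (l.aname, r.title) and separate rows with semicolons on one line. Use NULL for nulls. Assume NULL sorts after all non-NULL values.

(Alice, NULL); (Frank, NULL); (Grace, NULL); (Ivan, NULL); (Ken, P39); (Ken, NULL); (Yara, NULL); (NULL, P16); (NULL, P3); (NULL, P31); (NULL, P31); (NULL, P36)

FULL OUTER JOIN keeps every row from both sides; unmatched rows get NULL for the other side's columns.
Matching on l.auth_id = r.auth_id. A NULL in a compared column never satisfies the condition.
- l[0] auth_id=7 → no match; kept with NULLs on the r side.
- l[1] auth_id=4 → no match; kept with NULLs on the r side.
- l[2] auth_id=7 → no match; kept with NULLs on the r side.
- l[3] auth_id=7 → no match; kept with NULLs on the r side.
- l[4] auth_id=7 → no match; kept with NULLs on the r side.
- l[5] auth_id=1 → 1 match(es) in r → 1 row(s).
- l[6] auth_id=2 → no match; kept with NULLs on the r side.
- plus 5 unmatched r row(s), each kept with NULL l columns.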